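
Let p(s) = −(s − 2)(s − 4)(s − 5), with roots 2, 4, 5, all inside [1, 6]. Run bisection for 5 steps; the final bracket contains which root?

m = 3.5, p(m) = -1.125 (−); new bracket [1, 3.5]
m = 2.25, p(m) = -1.203125 (−); new bracket [1, 2.25]
m = 1.625, p(m) = 3.005859 (+); new bracket [1.625, 2.25]
m = 1.9375, p(m) = 0.3948 (+); new bracket [1.9375, 2.25]
m = 2.09375, p(m) = -0.5194 (−); new bracket [1.9375, 2.09375]

2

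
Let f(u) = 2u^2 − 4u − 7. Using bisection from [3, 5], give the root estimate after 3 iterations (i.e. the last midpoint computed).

u = 4 gives f = 9, positive; keep [3, 4]
u = 3.5 gives f = 3.5, positive; keep [3, 3.5]
u = 3.25 gives f = 1.125, positive; keep [3, 3.25]

3.25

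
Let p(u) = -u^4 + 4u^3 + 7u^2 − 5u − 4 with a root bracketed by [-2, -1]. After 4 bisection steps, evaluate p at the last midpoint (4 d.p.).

m = -1.5, p(m) = 0.6875 (+); new bracket [-2, -1.5]
m = -1.75, p(m) = -4.628906 (−); new bracket [-1.75, -1.5]
m = -1.625, p(m) = -1.527588 (−); new bracket [-1.625, -1.5]
m = -1.5625, p(m) = -0.3169 (−); new bracket [-1.5625, -1.5]

-0.3169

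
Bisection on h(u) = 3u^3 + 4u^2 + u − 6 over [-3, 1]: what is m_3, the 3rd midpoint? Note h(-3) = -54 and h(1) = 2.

midpoint -1: h = -6 < 0 → [-1, 1]
midpoint 0: h = -6 < 0 → [0, 1]
midpoint 0.5: h = -4.125 < 0 → [0.5, 1]

0.5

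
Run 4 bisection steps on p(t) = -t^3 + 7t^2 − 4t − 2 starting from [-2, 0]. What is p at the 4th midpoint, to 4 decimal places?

p(-1) = 10 > 0, so the root lies in [-1, 0]
p(-0.5) = 1.875 > 0, so the root lies in [-0.5, 0]
p(-0.25) = -0.546875 < 0, so the root lies in [-0.5, -0.25]
p(-0.375) = 0.5371 > 0, so the root lies in [-0.375, -0.25]

0.5371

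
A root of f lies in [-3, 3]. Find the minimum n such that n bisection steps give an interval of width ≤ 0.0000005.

Width after n steps is 6/2^n. Need 2^n ≥ 6/0.0000005 = 12000000.
2^23 = 8388608 < 12000000 ≤ 2^24 = 16777216, so n = 24.

24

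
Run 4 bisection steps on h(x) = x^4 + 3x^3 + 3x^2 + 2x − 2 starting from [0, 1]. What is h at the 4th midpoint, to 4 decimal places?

-0.2629

x = 0.5 gives h = 0.1875, positive; keep [0, 0.5]
x = 0.25 gives h = -1.261719, negative; keep [0.25, 0.5]
x = 0.375 gives h = -0.650146, negative; keep [0.375, 0.5]
x = 0.4375 gives h = -0.2629, negative; keep [0.4375, 0.5]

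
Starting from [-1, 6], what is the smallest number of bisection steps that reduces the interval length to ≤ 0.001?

Width after n steps is 7/2^n. Need 2^n ≥ 7/0.001 = 7000.
2^12 = 4096 < 7000 ≤ 2^13 = 8192, so n = 13.

13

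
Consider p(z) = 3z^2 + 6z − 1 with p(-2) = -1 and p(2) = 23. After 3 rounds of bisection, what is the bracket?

[0, 0.5]

m = 0, p(m) = -1 (−); new bracket [0, 2]
m = 1, p(m) = 8 (+); new bracket [0, 1]
m = 0.5, p(m) = 2.75 (+); new bracket [0, 0.5]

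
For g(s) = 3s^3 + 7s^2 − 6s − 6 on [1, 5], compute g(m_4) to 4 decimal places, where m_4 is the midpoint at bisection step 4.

3.2969

s = 3 gives g = 120, positive; keep [1, 3]
s = 2 gives g = 34, positive; keep [1, 2]
s = 1.5 gives g = 10.875, positive; keep [1, 1.5]
s = 1.25 gives g = 3.2969, positive; keep [1, 1.25]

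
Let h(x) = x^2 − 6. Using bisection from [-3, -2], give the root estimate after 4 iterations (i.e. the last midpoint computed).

-2.4375

h(-2.5) = 0.25 > 0, so the root lies in [-2.5, -2]
h(-2.25) = -0.9375 < 0, so the root lies in [-2.5, -2.25]
h(-2.375) = -0.359375 < 0, so the root lies in [-2.5, -2.375]
h(-2.4375) = -0.0586 < 0, so the root lies in [-2.5, -2.4375]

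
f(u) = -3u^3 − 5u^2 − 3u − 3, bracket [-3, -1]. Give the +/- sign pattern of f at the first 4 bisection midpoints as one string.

midpoint -2: f = 7 > 0 → [-2, -1]
midpoint -1.5: f = 0.375 > 0 → [-1.5, -1]
midpoint -1.25: f = -1.203125 < 0 → [-1.5, -1.25]
midpoint -1.375: f = -0.5293 < 0 → [-1.5, -1.375]

++--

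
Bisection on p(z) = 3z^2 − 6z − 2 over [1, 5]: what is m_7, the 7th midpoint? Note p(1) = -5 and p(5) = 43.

m = 3, p(m) = 7 (+); new bracket [1, 3]
m = 2, p(m) = -2 (−); new bracket [2, 3]
m = 2.5, p(m) = 1.75 (+); new bracket [2, 2.5]
m = 2.25, p(m) = -0.3125 (−); new bracket [2.25, 2.5]
m = 2.375, p(m) = 0.6719 (+); new bracket [2.25, 2.375]
m = 2.3125, p(m) = 0.168 (+); new bracket [2.25, 2.3125]
m = 2.28125, p(m) = -0.0752 (−); new bracket [2.28125, 2.3125]

2.28125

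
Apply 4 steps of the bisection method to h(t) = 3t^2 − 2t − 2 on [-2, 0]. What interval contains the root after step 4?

[-0.625, -0.5]

h(-1) = 3 > 0, so the root lies in [-1, 0]
h(-0.5) = -0.25 < 0, so the root lies in [-1, -0.5]
h(-0.75) = 1.1875 > 0, so the root lies in [-0.75, -0.5]
h(-0.625) = 0.4219 > 0, so the root lies in [-0.625, -0.5]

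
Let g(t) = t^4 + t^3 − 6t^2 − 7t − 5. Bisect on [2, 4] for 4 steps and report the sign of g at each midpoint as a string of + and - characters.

midpoint 3: g = 28 > 0 → [2, 3]
midpoint 2.5: g = -5.3125 < 0 → [2.5, 3]
midpoint 2.75: g = 8.363281 > 0 → [2.5, 2.75]
midpoint 2.625: g = 0.8499 > 0 → [2.5, 2.625]

+-++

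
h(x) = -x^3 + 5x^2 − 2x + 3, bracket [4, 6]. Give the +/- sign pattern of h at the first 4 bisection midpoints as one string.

m = 5, h(m) = -7 (−); new bracket [4, 5]
m = 4.5, h(m) = 4.125 (+); new bracket [4.5, 5]
m = 4.75, h(m) = -0.859375 (−); new bracket [4.5, 4.75]
m = 4.625, h(m) = 1.7715 (+); new bracket [4.625, 4.75]

-+-+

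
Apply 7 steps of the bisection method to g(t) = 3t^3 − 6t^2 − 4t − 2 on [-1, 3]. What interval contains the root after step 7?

[2.59375, 2.625]

midpoint 1: g = -9 < 0 → [1, 3]
midpoint 2: g = -10 < 0 → [2, 3]
midpoint 2.5: g = -2.625 < 0 → [2.5, 3]
midpoint 2.75: g = 4.0156 > 0 → [2.5, 2.75]
midpoint 2.625: g = 0.4199 > 0 → [2.5, 2.625]
midpoint 2.5625: g = -1.1692 < 0 → [2.5625, 2.625]
midpoint 2.59375: g = -0.3916 < 0 → [2.59375, 2.625]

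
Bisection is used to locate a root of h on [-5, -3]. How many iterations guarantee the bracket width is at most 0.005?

9

Width after n steps is 2/2^n. Need 2^n ≥ 2/0.005 = 400.
2^8 = 256 < 400 ≤ 2^9 = 512, so n = 9.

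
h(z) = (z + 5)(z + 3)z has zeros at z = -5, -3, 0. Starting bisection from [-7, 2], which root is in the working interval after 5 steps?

0

m = -2.5, h(m) = -3.125 (−); new bracket [-2.5, 2]
m = -0.25, h(m) = -3.265625 (−); new bracket [-0.25, 2]
m = 0.875, h(m) = 19.919922 (+); new bracket [-0.25, 0.875]
m = 0.3125, h(m) = 5.4993 (+); new bracket [-0.25, 0.3125]
m = 0.03125, h(m) = 0.4766 (+); new bracket [-0.25, 0.03125]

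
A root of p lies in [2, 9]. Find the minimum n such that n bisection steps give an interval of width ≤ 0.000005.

21

Width after n steps is 7/2^n. Need 2^n ≥ 7/0.000005 = 1400000.
2^20 = 1048576 < 1400000 ≤ 2^21 = 2097152, so n = 21.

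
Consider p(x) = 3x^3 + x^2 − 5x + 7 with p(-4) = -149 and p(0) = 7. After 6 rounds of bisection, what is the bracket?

p(-2) = -3 < 0, so the root lies in [-2, 0]
p(-1) = 10 > 0, so the root lies in [-2, -1]
p(-1.5) = 6.625 > 0, so the root lies in [-2, -1.5]
p(-1.75) = 2.7344 > 0, so the root lies in [-2, -1.75]
p(-1.875) = 0.1152 > 0, so the root lies in [-2, -1.875]
p(-1.9375) = -1.3782 < 0, so the root lies in [-1.9375, -1.875]

[-1.9375, -1.875]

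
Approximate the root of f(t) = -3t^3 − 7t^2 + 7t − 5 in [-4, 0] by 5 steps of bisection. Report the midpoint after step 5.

midpoint -2: f = -23 < 0 → [-4, -2]
midpoint -3: f = -8 < 0 → [-4, -3]
midpoint -3.5: f = 13.375 > 0 → [-3.5, -3]
midpoint -3.25: f = 1.2969 > 0 → [-3.25, -3]
midpoint -3.125: f = -3.6816 < 0 → [-3.25, -3.125]

-3.125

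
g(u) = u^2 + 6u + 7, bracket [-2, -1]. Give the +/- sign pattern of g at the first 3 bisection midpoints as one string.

midpoint -1.5: g = 0.25 > 0 → [-2, -1.5]
midpoint -1.75: g = -0.4375 < 0 → [-1.75, -1.5]
midpoint -1.625: g = -0.109375 < 0 → [-1.625, -1.5]

+--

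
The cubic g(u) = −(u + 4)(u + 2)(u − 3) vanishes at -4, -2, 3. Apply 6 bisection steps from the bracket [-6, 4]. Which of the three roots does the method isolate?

3

g(-1) = 12 > 0, so the root lies in [-1, 4]
g(1.5) = 28.875 > 0, so the root lies in [1.5, 4]
g(2.75) = 8.015625 > 0, so the root lies in [2.75, 4]
g(3.375) = -14.8652 < 0, so the root lies in [2.75, 3.375]
g(3.0625) = -2.2346 < 0, so the root lies in [2.75, 3.0625]
g(2.90625) = 3.1766 > 0, so the root lies in [2.90625, 3.0625]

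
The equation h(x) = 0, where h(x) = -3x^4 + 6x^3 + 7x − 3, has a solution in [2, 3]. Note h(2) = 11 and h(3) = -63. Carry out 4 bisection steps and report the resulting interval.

[2.3125, 2.375]

midpoint 2.5: h = -8.9375 < 0 → [2, 2.5]
midpoint 2.25: h = 4.207031 > 0 → [2.25, 2.5]
midpoint 2.375: h = -1.446045 < 0 → [2.25, 2.375]
midpoint 2.3125: h = 1.5939 > 0 → [2.3125, 2.375]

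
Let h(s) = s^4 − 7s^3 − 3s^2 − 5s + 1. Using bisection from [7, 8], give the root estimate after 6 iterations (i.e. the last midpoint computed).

7.484375

h(7.5) = 5.6875 > 0, so the root lies in [7, 7.5]
h(7.25) = -97.667969 < 0, so the root lies in [7.25, 7.5]
h(7.375) = -48.622803 < 0, so the root lies in [7.375, 7.5]
h(7.4375) = -22.1423 < 0, so the root lies in [7.4375, 7.5]
h(7.46875) = -8.3982 < 0, so the root lies in [7.46875, 7.5]
h(7.484375) = -1.3983 < 0, so the root lies in [7.484375, 7.5]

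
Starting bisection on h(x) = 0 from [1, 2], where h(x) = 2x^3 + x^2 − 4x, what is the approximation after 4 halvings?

1.1875

h(1.5) = 3 > 0, so the root lies in [1, 1.5]
h(1.25) = 0.46875 > 0, so the root lies in [1, 1.25]
h(1.125) = -0.386719 < 0, so the root lies in [1.125, 1.25]
h(1.1875) = 0.0093 > 0, so the root lies in [1.125, 1.1875]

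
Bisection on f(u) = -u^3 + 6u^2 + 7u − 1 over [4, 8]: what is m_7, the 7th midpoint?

u = 6 gives f = 41, positive; keep [6, 8]
u = 7 gives f = -1, negative; keep [6, 7]
u = 6.5 gives f = 23.375, positive; keep [6.5, 7]
u = 6.75 gives f = 12.0781, positive; keep [6.75, 7]
u = 6.875 gives f = 5.7676, positive; keep [6.875, 7]
u = 6.9375 gives f = 2.4417, positive; keep [6.9375, 7]
u = 6.96875 gives f = 0.7354, positive; keep [6.96875, 7]

6.96875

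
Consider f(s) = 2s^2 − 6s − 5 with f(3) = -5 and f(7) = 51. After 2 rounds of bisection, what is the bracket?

[3, 4]

f(5) = 15 > 0, so the root lies in [3, 5]
f(4) = 3 > 0, so the root lies in [3, 4]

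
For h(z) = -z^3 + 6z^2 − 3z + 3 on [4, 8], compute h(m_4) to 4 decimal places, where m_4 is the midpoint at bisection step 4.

m = 6, h(m) = -15 (−); new bracket [4, 6]
m = 5, h(m) = 13 (+); new bracket [5, 6]
m = 5.5, h(m) = 1.625 (+); new bracket [5.5, 6]
m = 5.75, h(m) = -5.9844 (−); new bracket [5.5, 5.75]

-5.9844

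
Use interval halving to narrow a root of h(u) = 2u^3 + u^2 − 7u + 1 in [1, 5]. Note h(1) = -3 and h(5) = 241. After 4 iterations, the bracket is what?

u = 3 gives h = 43, positive; keep [1, 3]
u = 2 gives h = 7, positive; keep [1, 2]
u = 1.5 gives h = -0.5, negative; keep [1.5, 2]
u = 1.75 gives h = 2.5312, positive; keep [1.5, 1.75]

[1.5, 1.75]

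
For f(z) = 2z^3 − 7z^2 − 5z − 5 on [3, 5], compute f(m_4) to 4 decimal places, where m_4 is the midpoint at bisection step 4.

f(4) = -9 < 0, so the root lies in [4, 5]
f(4.5) = 13 > 0, so the root lies in [4, 4.5]
f(4.25) = 0.84375 > 0, so the root lies in [4, 4.25]
f(4.125) = -4.3555 < 0, so the root lies in [4.125, 4.25]

-4.3555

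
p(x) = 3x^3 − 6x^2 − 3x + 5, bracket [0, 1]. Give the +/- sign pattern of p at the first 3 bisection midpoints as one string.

m = 0.5, p(m) = 2.375 (+); new bracket [0.5, 1]
m = 0.75, p(m) = 0.640625 (+); new bracket [0.75, 1]
m = 0.875, p(m) = -0.208984 (−); new bracket [0.75, 0.875]

++-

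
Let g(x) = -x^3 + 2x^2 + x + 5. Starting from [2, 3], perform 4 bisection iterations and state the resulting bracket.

[2.875, 2.9375]

midpoint 2.5: g = 4.375 > 0 → [2.5, 3]
midpoint 2.75: g = 2.078125 > 0 → [2.75, 3]
midpoint 2.875: g = 0.642578 > 0 → [2.875, 3]
midpoint 2.9375: g = -0.1521 < 0 → [2.875, 2.9375]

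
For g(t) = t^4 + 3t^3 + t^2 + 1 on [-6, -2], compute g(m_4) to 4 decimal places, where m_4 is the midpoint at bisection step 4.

g(-4) = 81 > 0, so the root lies in [-4, -2]
g(-3) = 10 > 0, so the root lies in [-3, -2]
g(-2.5) = -0.5625 < 0, so the root lies in [-3, -2.5]
g(-2.75) = 3.3633 > 0, so the root lies in [-2.75, -2.5]

3.3633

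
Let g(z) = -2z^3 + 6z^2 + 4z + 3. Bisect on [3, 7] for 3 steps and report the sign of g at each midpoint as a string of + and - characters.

g(5) = -77 < 0, so the root lies in [3, 5]
g(4) = -13 < 0, so the root lies in [3, 4]
g(3.5) = 4.75 > 0, so the root lies in [3.5, 4]

--+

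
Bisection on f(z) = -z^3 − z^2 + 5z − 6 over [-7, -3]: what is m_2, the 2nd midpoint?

-4

midpoint -5: f = 69 > 0 → [-5, -3]
midpoint -4: f = 22 > 0 → [-4, -3]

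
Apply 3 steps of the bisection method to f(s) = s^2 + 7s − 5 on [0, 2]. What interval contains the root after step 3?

midpoint 1: f = 3 > 0 → [0, 1]
midpoint 0.5: f = -1.25 < 0 → [0.5, 1]
midpoint 0.75: f = 0.8125 > 0 → [0.5, 0.75]

[0.5, 0.75]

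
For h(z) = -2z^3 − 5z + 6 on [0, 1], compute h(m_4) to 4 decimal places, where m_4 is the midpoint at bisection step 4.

-0.3354

h(0.5) = 3.25 > 0, so the root lies in [0.5, 1]
h(0.75) = 1.40625 > 0, so the root lies in [0.75, 1]
h(0.875) = 0.285156 > 0, so the root lies in [0.875, 1]
h(0.9375) = -0.3354 < 0, so the root lies in [0.875, 0.9375]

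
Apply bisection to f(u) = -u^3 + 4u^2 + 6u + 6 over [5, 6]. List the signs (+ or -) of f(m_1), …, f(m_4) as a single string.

f(5.5) = -6.375 < 0, so the root lies in [5, 5.5]
f(5.25) = 3.046875 > 0, so the root lies in [5.25, 5.5]
f(5.375) = -1.474609 < 0, so the root lies in [5.25, 5.375]
f(5.3125) = 0.8328 > 0, so the root lies in [5.3125, 5.375]

-+-+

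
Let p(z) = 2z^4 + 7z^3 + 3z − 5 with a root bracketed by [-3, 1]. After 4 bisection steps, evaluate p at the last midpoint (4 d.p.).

p(-1) = -13 < 0, so the root lies in [-1, 1]
p(0) = -5 < 0, so the root lies in [0, 1]
p(0.5) = -2.5 < 0, so the root lies in [0.5, 1]
p(0.75) = 0.8359 > 0, so the root lies in [0.5, 0.75]

0.8359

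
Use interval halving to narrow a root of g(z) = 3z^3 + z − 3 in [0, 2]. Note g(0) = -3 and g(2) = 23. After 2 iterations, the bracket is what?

[0.5, 1]

z = 1 gives g = 1, positive; keep [0, 1]
z = 0.5 gives g = -2.125, negative; keep [0.5, 1]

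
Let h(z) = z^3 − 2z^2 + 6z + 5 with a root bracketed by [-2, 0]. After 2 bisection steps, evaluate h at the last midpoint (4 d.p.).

1.3750

m = -1, h(m) = -4 (−); new bracket [-1, 0]
m = -0.5, h(m) = 1.375 (+); new bracket [-1, -0.5]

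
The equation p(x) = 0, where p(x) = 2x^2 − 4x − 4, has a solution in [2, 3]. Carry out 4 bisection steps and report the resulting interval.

midpoint 2.5: p = -1.5 < 0 → [2.5, 3]
midpoint 2.75: p = 0.125 > 0 → [2.5, 2.75]
midpoint 2.625: p = -0.71875 < 0 → [2.625, 2.75]
midpoint 2.6875: p = -0.3047 < 0 → [2.6875, 2.75]

[2.6875, 2.75]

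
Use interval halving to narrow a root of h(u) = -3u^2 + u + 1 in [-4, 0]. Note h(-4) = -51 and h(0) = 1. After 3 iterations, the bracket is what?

[-0.5, 0]

m = -2, h(m) = -13 (−); new bracket [-2, 0]
m = -1, h(m) = -3 (−); new bracket [-1, 0]
m = -0.5, h(m) = -0.25 (−); new bracket [-0.5, 0]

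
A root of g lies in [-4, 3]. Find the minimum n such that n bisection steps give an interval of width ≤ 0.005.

Width after n steps is 7/2^n. Need 2^n ≥ 7/0.005 = 1400.
2^10 = 1024 < 1400 ≤ 2^11 = 2048, so n = 11.

11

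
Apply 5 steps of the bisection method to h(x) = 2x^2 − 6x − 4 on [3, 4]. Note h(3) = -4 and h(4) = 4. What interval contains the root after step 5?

m = 3.5, h(m) = -0.5 (−); new bracket [3.5, 4]
m = 3.75, h(m) = 1.625 (+); new bracket [3.5, 3.75]
m = 3.625, h(m) = 0.53125 (+); new bracket [3.5, 3.625]
m = 3.5625, h(m) = 0.0078 (+); new bracket [3.5, 3.5625]
m = 3.53125, h(m) = -0.248 (−); new bracket [3.53125, 3.5625]

[3.53125, 3.5625]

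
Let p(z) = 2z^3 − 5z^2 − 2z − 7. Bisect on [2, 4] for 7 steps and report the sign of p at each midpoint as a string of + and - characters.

m = 3, p(m) = -4 (−); new bracket [3, 4]
m = 3.5, p(m) = 10.5 (+); new bracket [3, 3.5]
m = 3.25, p(m) = 2.34375 (+); new bracket [3, 3.25]
m = 3.125, p(m) = -1.043 (−); new bracket [3.125, 3.25]
m = 3.1875, p(m) = 0.5952 (+); new bracket [3.125, 3.1875]
m = 3.15625, p(m) = -0.2375 (−); new bracket [3.15625, 3.1875]
m = 3.171875, p(m) = 0.1754 (+); new bracket [3.15625, 3.171875]

-++-+-+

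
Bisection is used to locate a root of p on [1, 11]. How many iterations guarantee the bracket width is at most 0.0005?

Width after n steps is 10/2^n. Need 2^n ≥ 10/0.0005 = 20000.
2^14 = 16384 < 20000 ≤ 2^15 = 32768, so n = 15.

15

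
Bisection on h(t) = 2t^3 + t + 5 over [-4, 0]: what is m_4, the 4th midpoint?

-1.25

midpoint -2: h = -13 < 0 → [-2, 0]
midpoint -1: h = 2 > 0 → [-2, -1]
midpoint -1.5: h = -3.25 < 0 → [-1.5, -1]
midpoint -1.25: h = -0.1562 < 0 → [-1.25, -1]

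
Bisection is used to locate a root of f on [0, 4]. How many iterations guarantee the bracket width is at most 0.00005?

17

Width after n steps is 4/2^n. Need 2^n ≥ 4/0.00005 = 80000.
2^16 = 65536 < 80000 ≤ 2^17 = 131072, so n = 17.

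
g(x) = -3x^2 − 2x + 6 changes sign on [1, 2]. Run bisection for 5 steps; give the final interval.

[1.09375, 1.125]

g(1.5) = -3.75 < 0, so the root lies in [1, 1.5]
g(1.25) = -1.1875 < 0, so the root lies in [1, 1.25]
g(1.125) = -0.046875 < 0, so the root lies in [1, 1.125]
g(1.0625) = 0.4883 > 0, so the root lies in [1.0625, 1.125]
g(1.09375) = 0.2236 > 0, so the root lies in [1.09375, 1.125]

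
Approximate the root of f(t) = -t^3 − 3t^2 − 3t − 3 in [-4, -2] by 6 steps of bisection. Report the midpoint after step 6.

-2.28125

midpoint -3: f = 6 > 0 → [-3, -2]
midpoint -2.5: f = 1.375 > 0 → [-2.5, -2]
midpoint -2.25: f = -0.046875 < 0 → [-2.5, -2.25]
midpoint -2.375: f = 0.5996 > 0 → [-2.375, -2.25]
midpoint -2.3125: f = 0.261 > 0 → [-2.3125, -2.25]
midpoint -2.28125: f = 0.1033 > 0 → [-2.28125, -2.25]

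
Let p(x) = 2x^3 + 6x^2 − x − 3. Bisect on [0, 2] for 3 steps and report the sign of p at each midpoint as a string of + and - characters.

midpoint 1: p = 4 > 0 → [0, 1]
midpoint 0.5: p = -1.75 < 0 → [0.5, 1]
midpoint 0.75: p = 0.46875 > 0 → [0.5, 0.75]

+-+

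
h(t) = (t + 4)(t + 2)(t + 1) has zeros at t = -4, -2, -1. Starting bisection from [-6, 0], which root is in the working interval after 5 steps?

t = -3 gives h = 2, positive; keep [-6, -3]
t = -4.5 gives h = -4.375, negative; keep [-4.5, -3]
t = -3.75 gives h = 1.203125, positive; keep [-4.5, -3.75]
t = -4.125 gives h = -0.8301, negative; keep [-4.125, -3.75]
t = -3.9375 gives h = 0.3557, positive; keep [-4.125, -3.9375]

-4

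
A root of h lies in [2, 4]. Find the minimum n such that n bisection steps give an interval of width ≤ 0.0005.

Width after n steps is 2/2^n. Need 2^n ≥ 2/0.0005 = 4000.
2^11 = 2048 < 4000 ≤ 2^12 = 4096, so n = 12.

12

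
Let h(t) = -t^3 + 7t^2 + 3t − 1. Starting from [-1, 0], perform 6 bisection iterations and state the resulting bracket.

[-0.625, -0.609375]

t = -0.5 gives h = -0.625, negative; keep [-1, -0.5]
t = -0.75 gives h = 1.109375, positive; keep [-0.75, -0.5]
t = -0.625 gives h = 0.103516, positive; keep [-0.625, -0.5]
t = -0.5625 gives h = -0.2947, negative; keep [-0.625, -0.5625]
t = -0.59375 gives h = -0.1042, negative; keep [-0.625, -0.59375]
t = -0.609375 gives h = -0.0025, negative; keep [-0.625, -0.609375]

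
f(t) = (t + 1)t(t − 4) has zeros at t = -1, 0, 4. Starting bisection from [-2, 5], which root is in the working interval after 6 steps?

m = 1.5, f(m) = -9.375 (−); new bracket [1.5, 5]
m = 3.25, f(m) = -10.359375 (−); new bracket [3.25, 5]
m = 4.125, f(m) = 2.642578 (+); new bracket [3.25, 4.125]
m = 3.6875, f(m) = -5.4016 (−); new bracket [3.6875, 4.125]
m = 3.90625, f(m) = -1.7967 (−); new bracket [3.90625, 4.125]
m = 4.015625, f(m) = 0.3147 (+); new bracket [3.90625, 4.015625]

4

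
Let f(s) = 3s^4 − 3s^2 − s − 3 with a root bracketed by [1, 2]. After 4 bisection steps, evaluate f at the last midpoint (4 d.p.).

-0.5778

f(1.5) = 3.9375 > 0, so the root lies in [1, 1.5]
f(1.25) = -1.613281 < 0, so the root lies in [1.25, 1.5]
f(1.375) = 0.676514 > 0, so the root lies in [1.25, 1.375]
f(1.3125) = -0.5778 < 0, so the root lies in [1.3125, 1.375]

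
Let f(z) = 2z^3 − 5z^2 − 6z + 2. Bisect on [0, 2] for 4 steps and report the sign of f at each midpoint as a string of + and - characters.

z = 1 gives f = -7, negative; keep [0, 1]
z = 0.5 gives f = -2, negative; keep [0, 0.5]
z = 0.25 gives f = 0.21875, positive; keep [0.25, 0.5]
z = 0.375 gives f = -0.8477, negative; keep [0.25, 0.375]

--+-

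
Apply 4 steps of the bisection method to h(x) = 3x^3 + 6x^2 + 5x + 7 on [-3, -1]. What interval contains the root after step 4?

[-1.875, -1.75]

x = -2 gives h = -3, negative; keep [-2, -1]
x = -1.5 gives h = 2.875, positive; keep [-2, -1.5]
x = -1.75 gives h = 0.546875, positive; keep [-2, -1.75]
x = -1.875 gives h = -1.0566, negative; keep [-1.875, -1.75]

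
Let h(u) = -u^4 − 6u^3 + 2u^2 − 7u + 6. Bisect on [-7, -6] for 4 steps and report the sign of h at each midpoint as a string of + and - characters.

midpoint -6.5: h = -1.3125 < 0 → [-6.5, -6]
midpoint -6.25: h = 66.839844 > 0 → [-6.5, -6.25]
midpoint -6.375: h = 34.749756 > 0 → [-6.5, -6.375]
midpoint -6.4375: h = 17.2295 > 0 → [-6.5, -6.4375]

-+++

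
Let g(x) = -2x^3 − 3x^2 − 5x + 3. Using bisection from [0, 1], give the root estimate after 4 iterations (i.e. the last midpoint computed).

0.4375

m = 0.5, g(m) = -0.5 (−); new bracket [0, 0.5]
m = 0.25, g(m) = 1.53125 (+); new bracket [0.25, 0.5]
m = 0.375, g(m) = 0.597656 (+); new bracket [0.375, 0.5]
m = 0.4375, g(m) = 0.0708 (+); new bracket [0.4375, 0.5]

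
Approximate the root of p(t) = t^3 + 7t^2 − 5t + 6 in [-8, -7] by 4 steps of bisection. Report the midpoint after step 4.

p(-7.5) = 15.375 > 0, so the root lies in [-8, -7.5]
p(-7.75) = -0.296875 < 0, so the root lies in [-7.75, -7.5]
p(-7.625) = 7.787109 > 0, so the root lies in [-7.75, -7.625]
p(-7.6875) = 3.8079 > 0, so the root lies in [-7.75, -7.6875]

-7.6875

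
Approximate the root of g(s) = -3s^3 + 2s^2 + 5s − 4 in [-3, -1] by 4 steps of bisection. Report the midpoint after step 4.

midpoint -2: g = 18 > 0 → [-2, -1]
midpoint -1.5: g = 3.125 > 0 → [-1.5, -1]
midpoint -1.25: g = -1.265625 < 0 → [-1.5, -1.25]
midpoint -1.375: g = 0.7051 > 0 → [-1.375, -1.25]

-1.375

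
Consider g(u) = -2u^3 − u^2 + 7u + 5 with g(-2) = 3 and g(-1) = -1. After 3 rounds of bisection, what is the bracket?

m = -1.5, g(m) = -1 (−); new bracket [-2, -1.5]
m = -1.75, g(m) = 0.40625 (+); new bracket [-1.75, -1.5]
m = -1.625, g(m) = -0.433594 (−); new bracket [-1.75, -1.625]

[-1.75, -1.625]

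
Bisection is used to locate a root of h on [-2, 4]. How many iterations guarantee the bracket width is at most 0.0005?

Width after n steps is 6/2^n. Need 2^n ≥ 6/0.0005 = 12000.
2^13 = 8192 < 12000 ≤ 2^14 = 16384, so n = 14.

14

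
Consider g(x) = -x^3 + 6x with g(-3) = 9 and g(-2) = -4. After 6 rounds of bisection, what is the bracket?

[-2.453125, -2.4375]

m = -2.5, g(m) = 0.625 (+); new bracket [-2.5, -2]
m = -2.25, g(m) = -2.109375 (−); new bracket [-2.5, -2.25]
m = -2.375, g(m) = -0.853516 (−); new bracket [-2.5, -2.375]
m = -2.4375, g(m) = -0.1428 (−); new bracket [-2.5, -2.4375]
m = -2.46875, g(m) = 0.2339 (+); new bracket [-2.46875, -2.4375]
m = -2.453125, g(m) = 0.0437 (+); new bracket [-2.453125, -2.4375]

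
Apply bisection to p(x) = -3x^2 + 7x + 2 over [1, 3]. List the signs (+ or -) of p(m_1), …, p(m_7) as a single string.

p(2) = 4 > 0, so the root lies in [2, 3]
p(2.5) = 0.75 > 0, so the root lies in [2.5, 3]
p(2.75) = -1.4375 < 0, so the root lies in [2.5, 2.75]
p(2.625) = -0.2969 < 0, so the root lies in [2.5, 2.625]
p(2.5625) = 0.2383 > 0, so the root lies in [2.5625, 2.625]
p(2.59375) = -0.0264 < 0, so the root lies in [2.5625, 2.59375]
p(2.578125) = 0.1067 > 0, so the root lies in [2.578125, 2.59375]

++--+-+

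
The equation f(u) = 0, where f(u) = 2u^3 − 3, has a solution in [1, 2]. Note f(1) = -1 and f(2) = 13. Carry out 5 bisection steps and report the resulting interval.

[1.125, 1.15625]

midpoint 1.5: f = 3.75 > 0 → [1, 1.5]
midpoint 1.25: f = 0.90625 > 0 → [1, 1.25]
midpoint 1.125: f = -0.152344 < 0 → [1.125, 1.25]
midpoint 1.1875: f = 0.3491 > 0 → [1.125, 1.1875]
midpoint 1.15625: f = 0.0916 > 0 → [1.125, 1.15625]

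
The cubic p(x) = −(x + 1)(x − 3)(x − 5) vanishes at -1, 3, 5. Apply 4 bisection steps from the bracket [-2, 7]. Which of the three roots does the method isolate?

m = 2.5, p(m) = -4.375 (−); new bracket [-2, 2.5]
m = 0.25, p(m) = -16.328125 (−); new bracket [-2, 0.25]
m = -0.875, p(m) = -2.845703 (−); new bracket [-2, -0.875]
m = -1.4375, p(m) = 12.4978 (+); new bracket [-1.4375, -0.875]

-1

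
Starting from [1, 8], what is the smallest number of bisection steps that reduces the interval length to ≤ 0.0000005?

24

Width after n steps is 7/2^n. Need 2^n ≥ 7/0.0000005 = 14000000.
2^23 = 8388608 < 14000000 ≤ 2^24 = 16777216, so n = 24.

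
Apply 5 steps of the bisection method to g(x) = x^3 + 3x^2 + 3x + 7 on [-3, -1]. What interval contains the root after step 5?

[-2.875, -2.8125]

m = -2, g(m) = 5 (+); new bracket [-3, -2]
m = -2.5, g(m) = 2.625 (+); new bracket [-3, -2.5]
m = -2.75, g(m) = 0.640625 (+); new bracket [-3, -2.75]
m = -2.875, g(m) = -0.5918 (−); new bracket [-2.875, -2.75]
m = -2.8125, g(m) = 0.0457 (+); new bracket [-2.875, -2.8125]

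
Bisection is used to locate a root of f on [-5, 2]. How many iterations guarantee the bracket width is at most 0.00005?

Width after n steps is 7/2^n. Need 2^n ≥ 7/0.00005 = 140000.
2^17 = 131072 < 140000 ≤ 2^18 = 262144, so n = 18.

18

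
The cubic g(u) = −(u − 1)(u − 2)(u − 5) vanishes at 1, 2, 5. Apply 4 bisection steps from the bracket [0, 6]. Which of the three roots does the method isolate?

5

g(3) = 4 > 0, so the root lies in [3, 6]
g(4.5) = 4.375 > 0, so the root lies in [4.5, 6]
g(5.25) = -3.453125 < 0, so the root lies in [4.5, 5.25]
g(4.875) = 1.3926 > 0, so the root lies in [4.875, 5.25]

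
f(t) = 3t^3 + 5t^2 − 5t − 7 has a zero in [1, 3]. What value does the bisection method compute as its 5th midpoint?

1.1875

t = 2 gives f = 27, positive; keep [1, 2]
t = 1.5 gives f = 6.875, positive; keep [1, 1.5]
t = 1.25 gives f = 0.421875, positive; keep [1, 1.25]
t = 1.125 gives f = -2.0254, negative; keep [1.125, 1.25]
t = 1.1875 gives f = -0.863, negative; keep [1.1875, 1.25]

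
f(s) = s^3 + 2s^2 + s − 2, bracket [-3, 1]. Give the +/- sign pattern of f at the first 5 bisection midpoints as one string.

midpoint -1: f = -2 < 0 → [-1, 1]
midpoint 0: f = -2 < 0 → [0, 1]
midpoint 0.5: f = -0.875 < 0 → [0.5, 1]
midpoint 0.75: f = 0.2969 > 0 → [0.5, 0.75]
midpoint 0.625: f = -0.3496 < 0 → [0.625, 0.75]

---+-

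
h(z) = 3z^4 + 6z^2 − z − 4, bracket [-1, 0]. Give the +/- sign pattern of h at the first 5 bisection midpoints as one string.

-+-+-

midpoint -0.5: h = -1.8125 < 0 → [-1, -0.5]
midpoint -0.75: h = 1.074219 > 0 → [-0.75, -0.5]
midpoint -0.625: h = -0.573486 < 0 → [-0.75, -0.625]
midpoint -0.6875: h = 0.1936 > 0 → [-0.6875, -0.625]
midpoint -0.65625: h = -0.2034 < 0 → [-0.6875, -0.65625]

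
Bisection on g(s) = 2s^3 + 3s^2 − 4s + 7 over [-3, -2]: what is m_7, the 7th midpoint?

midpoint -2.5: g = 4.5 > 0 → [-3, -2.5]
midpoint -2.75: g = -0.90625 < 0 → [-2.75, -2.5]
midpoint -2.625: g = 1.996094 > 0 → [-2.75, -2.625]
midpoint -2.6875: g = 0.5962 > 0 → [-2.75, -2.6875]
midpoint -2.71875: g = -0.142 < 0 → [-2.71875, -2.6875]
midpoint -2.703125: g = 0.2303 > 0 → [-2.71875, -2.703125]
midpoint -2.7109375: g = 0.0449 > 0 → [-2.71875, -2.7109375]

-2.7109375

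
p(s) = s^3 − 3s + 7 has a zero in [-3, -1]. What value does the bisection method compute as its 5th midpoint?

midpoint -2: p = 5 > 0 → [-3, -2]
midpoint -2.5: p = -1.125 < 0 → [-2.5, -2]
midpoint -2.25: p = 2.359375 > 0 → [-2.5, -2.25]
midpoint -2.375: p = 0.7285 > 0 → [-2.5, -2.375]
midpoint -2.4375: p = -0.1697 < 0 → [-2.4375, -2.375]

-2.4375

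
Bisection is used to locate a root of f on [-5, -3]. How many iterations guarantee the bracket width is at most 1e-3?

Width after n steps is 2/2^n. Need 2^n ≥ 2/1e-3 = 2000.
2^10 = 1024 < 2000 ≤ 2^11 = 2048, so n = 11.

11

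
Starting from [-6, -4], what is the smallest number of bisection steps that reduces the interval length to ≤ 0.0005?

Width after n steps is 2/2^n. Need 2^n ≥ 2/0.0005 = 4000.
2^11 = 2048 < 4000 ≤ 2^12 = 4096, so n = 12.

12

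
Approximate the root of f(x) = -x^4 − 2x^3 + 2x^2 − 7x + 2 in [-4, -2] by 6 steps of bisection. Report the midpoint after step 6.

-3.28125

f(-3) = 14 > 0, so the root lies in [-4, -3]
f(-3.5) = -13.3125 < 0, so the root lies in [-3.5, -3]
f(-3.25) = 2.964844 > 0, so the root lies in [-3.5, -3.25]
f(-3.375) = -4.4534 < 0, so the root lies in [-3.375, -3.25]
f(-3.3125) = -0.5725 < 0, so the root lies in [-3.3125, -3.25]
f(-3.28125) = 1.2381 > 0, so the root lies in [-3.3125, -3.28125]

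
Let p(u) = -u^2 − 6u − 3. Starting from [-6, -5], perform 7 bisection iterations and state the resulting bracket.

[-5.453125, -5.4453125]

midpoint -5.5: p = -0.25 < 0 → [-5.5, -5]
midpoint -5.25: p = 0.9375 > 0 → [-5.5, -5.25]
midpoint -5.375: p = 0.359375 > 0 → [-5.5, -5.375]
midpoint -5.4375: p = 0.0586 > 0 → [-5.5, -5.4375]
midpoint -5.46875: p = -0.0947 < 0 → [-5.46875, -5.4375]
midpoint -5.453125: p = -0.0178 < 0 → [-5.453125, -5.4375]
midpoint -5.4453125: p = 0.0204 > 0 → [-5.453125, -5.4453125]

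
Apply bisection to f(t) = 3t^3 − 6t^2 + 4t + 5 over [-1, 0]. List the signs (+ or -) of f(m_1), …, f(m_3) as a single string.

+--

m = -0.5, f(m) = 1.125 (+); new bracket [-1, -0.5]
m = -0.75, f(m) = -2.640625 (−); new bracket [-0.75, -0.5]
m = -0.625, f(m) = -0.576172 (−); new bracket [-0.625, -0.5]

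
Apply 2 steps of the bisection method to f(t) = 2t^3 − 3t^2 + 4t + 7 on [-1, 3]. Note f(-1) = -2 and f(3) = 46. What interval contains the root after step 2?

t = 1 gives f = 10, positive; keep [-1, 1]
t = 0 gives f = 7, positive; keep [-1, 0]

[-1, 0]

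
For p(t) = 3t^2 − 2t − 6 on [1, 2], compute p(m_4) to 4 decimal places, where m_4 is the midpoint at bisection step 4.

m = 1.5, p(m) = -2.25 (−); new bracket [1.5, 2]
m = 1.75, p(m) = -0.3125 (−); new bracket [1.75, 2]
m = 1.875, p(m) = 0.796875 (+); new bracket [1.75, 1.875]
m = 1.8125, p(m) = 0.2305 (+); new bracket [1.75, 1.8125]

0.2305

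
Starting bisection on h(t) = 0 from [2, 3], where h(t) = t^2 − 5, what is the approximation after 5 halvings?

t = 2.5 gives h = 1.25, positive; keep [2, 2.5]
t = 2.25 gives h = 0.0625, positive; keep [2, 2.25]
t = 2.125 gives h = -0.484375, negative; keep [2.125, 2.25]
t = 2.1875 gives h = -0.2148, negative; keep [2.1875, 2.25]
t = 2.21875 gives h = -0.0771, negative; keep [2.21875, 2.25]

2.21875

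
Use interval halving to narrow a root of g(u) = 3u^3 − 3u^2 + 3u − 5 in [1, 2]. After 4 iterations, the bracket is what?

u = 1.5 gives g = 2.875, positive; keep [1, 1.5]
u = 1.25 gives g = -0.078125, negative; keep [1.25, 1.5]
u = 1.375 gives g = 1.251953, positive; keep [1.25, 1.375]
u = 1.3125 gives g = 0.5525, positive; keep [1.25, 1.3125]

[1.25, 1.3125]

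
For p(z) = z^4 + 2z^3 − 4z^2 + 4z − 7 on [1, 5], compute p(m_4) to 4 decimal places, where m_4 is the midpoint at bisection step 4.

z = 3 gives p = 104, positive; keep [1, 3]
z = 2 gives p = 17, positive; keep [1, 2]
z = 1.5 gives p = 1.8125, positive; keep [1, 1.5]
z = 1.25 gives p = -1.9023, negative; keep [1.25, 1.5]

-1.9023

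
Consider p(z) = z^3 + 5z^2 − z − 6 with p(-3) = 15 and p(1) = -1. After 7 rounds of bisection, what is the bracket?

z = -1 gives p = -1, negative; keep [-3, -1]
z = -2 gives p = 8, positive; keep [-2, -1]
z = -1.5 gives p = 3.375, positive; keep [-1.5, -1]
z = -1.25 gives p = 1.1094, positive; keep [-1.25, -1]
z = -1.125 gives p = 0.0293, positive; keep [-1.125, -1]
z = -1.0625 gives p = -0.4924, negative; keep [-1.125, -1.0625]
z = -1.09375 gives p = -0.2332, negative; keep [-1.125, -1.09375]

[-1.125, -1.09375]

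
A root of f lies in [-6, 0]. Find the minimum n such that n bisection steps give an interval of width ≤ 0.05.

7

Width after n steps is 6/2^n. Need 2^n ≥ 6/0.05 = 120.
2^6 = 64 < 120 ≤ 2^7 = 128, so n = 7.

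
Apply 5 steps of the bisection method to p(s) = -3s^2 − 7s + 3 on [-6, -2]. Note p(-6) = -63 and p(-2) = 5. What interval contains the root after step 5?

s = -4 gives p = -17, negative; keep [-4, -2]
s = -3 gives p = -3, negative; keep [-3, -2]
s = -2.5 gives p = 1.75, positive; keep [-3, -2.5]
s = -2.75 gives p = -0.4375, negative; keep [-2.75, -2.5]
s = -2.625 gives p = 0.7031, positive; keep [-2.75, -2.625]

[-2.75, -2.625]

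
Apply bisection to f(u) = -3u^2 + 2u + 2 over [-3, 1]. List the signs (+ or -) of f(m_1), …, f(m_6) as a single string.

-++---

u = -1 gives f = -3, negative; keep [-1, 1]
u = 0 gives f = 2, positive; keep [-1, 0]
u = -0.5 gives f = 0.25, positive; keep [-1, -0.5]
u = -0.75 gives f = -1.1875, negative; keep [-0.75, -0.5]
u = -0.625 gives f = -0.4219, negative; keep [-0.625, -0.5]
u = -0.5625 gives f = -0.0742, negative; keep [-0.5625, -0.5]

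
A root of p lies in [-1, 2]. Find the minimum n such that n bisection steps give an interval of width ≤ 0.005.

Width after n steps is 3/2^n. Need 2^n ≥ 3/0.005 = 600.
2^9 = 512 < 600 ≤ 2^10 = 1024, so n = 10.

10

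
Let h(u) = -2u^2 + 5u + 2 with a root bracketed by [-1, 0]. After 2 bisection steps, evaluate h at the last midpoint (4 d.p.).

midpoint -0.5: h = -1 < 0 → [-0.5, 0]
midpoint -0.25: h = 0.625 > 0 → [-0.5, -0.25]

0.6250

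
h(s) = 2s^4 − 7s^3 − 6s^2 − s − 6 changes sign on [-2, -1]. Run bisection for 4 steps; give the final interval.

[-1.125, -1.0625]

midpoint -1.5: h = 15.75 > 0 → [-1.5, -1]
midpoint -1.25: h = 4.429688 > 0 → [-1.25, -1]
midpoint -1.125: h = 0.70166 > 0 → [-1.125, -1]
midpoint -1.0625: h = -0.7658 < 0 → [-1.125, -1.0625]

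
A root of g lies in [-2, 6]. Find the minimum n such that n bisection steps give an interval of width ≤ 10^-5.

Width after n steps is 8/2^n. Need 2^n ≥ 8/10^-5 = 800000.
2^19 = 524288 < 800000 ≤ 2^20 = 1048576, so n = 20.

20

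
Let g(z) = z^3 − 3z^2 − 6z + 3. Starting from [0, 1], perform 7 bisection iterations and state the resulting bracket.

[0.421875, 0.4296875]

m = 0.5, g(m) = -0.625 (−); new bracket [0, 0.5]
m = 0.25, g(m) = 1.328125 (+); new bracket [0.25, 0.5]
m = 0.375, g(m) = 0.380859 (+); new bracket [0.375, 0.5]
m = 0.4375, g(m) = -0.1155 (−); new bracket [0.375, 0.4375]
m = 0.40625, g(m) = 0.1344 (+); new bracket [0.40625, 0.4375]
m = 0.421875, g(m) = 0.0099 (+); new bracket [0.421875, 0.4375]
m = 0.4296875, g(m) = -0.0527 (−); new bracket [0.421875, 0.4296875]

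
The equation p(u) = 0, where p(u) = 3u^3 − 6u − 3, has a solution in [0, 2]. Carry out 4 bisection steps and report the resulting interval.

[1.5, 1.625]

p(1) = -6 < 0, so the root lies in [1, 2]
p(1.5) = -1.875 < 0, so the root lies in [1.5, 2]
p(1.75) = 2.578125 > 0, so the root lies in [1.5, 1.75]
p(1.625) = 0.123 > 0, so the root lies in [1.5, 1.625]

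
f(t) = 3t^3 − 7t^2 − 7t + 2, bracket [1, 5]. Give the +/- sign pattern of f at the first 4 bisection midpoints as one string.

-+++

f(3) = -1 < 0, so the root lies in [3, 5]
f(4) = 54 > 0, so the root lies in [3, 4]
f(3.5) = 20.375 > 0, so the root lies in [3, 3.5]
f(3.25) = 8.2969 > 0, so the root lies in [3, 3.25]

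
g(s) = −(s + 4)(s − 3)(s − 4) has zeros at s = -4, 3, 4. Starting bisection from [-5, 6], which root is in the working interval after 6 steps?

-4

s = 0.5 gives g = -39.375, negative; keep [-5, 0.5]
s = -2.25 gives g = -57.421875, negative; keep [-5, -2.25]
s = -3.625 gives g = -18.943359, negative; keep [-5, -3.625]
s = -4.3125 gives g = 18.9954, positive; keep [-4.3125, -3.625]
s = -3.96875 gives g = -1.7354, negative; keep [-4.3125, -3.96875]
s = -4.140625 gives g = 8.1744, positive; keep [-4.140625, -3.96875]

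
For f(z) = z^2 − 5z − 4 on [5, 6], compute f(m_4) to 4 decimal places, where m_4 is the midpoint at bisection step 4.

z = 5.5 gives f = -1.25, negative; keep [5.5, 6]
z = 5.75 gives f = 0.3125, positive; keep [5.5, 5.75]
z = 5.625 gives f = -0.484375, negative; keep [5.625, 5.75]
z = 5.6875 gives f = -0.0898, negative; keep [5.6875, 5.75]

-0.0898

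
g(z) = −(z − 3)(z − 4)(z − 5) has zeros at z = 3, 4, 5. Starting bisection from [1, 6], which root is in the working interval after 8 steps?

g(3.5) = -0.375 < 0, so the root lies in [1, 3.5]
g(2.25) = 3.609375 > 0, so the root lies in [2.25, 3.5]
g(2.875) = 0.298828 > 0, so the root lies in [2.875, 3.5]
g(3.1875) = -0.2761 < 0, so the root lies in [2.875, 3.1875]
g(3.03125) = -0.0596 < 0, so the root lies in [2.875, 3.03125]
g(2.953125) = 0.1004 > 0, so the root lies in [2.953125, 3.03125]
g(2.9921875) = 0.0158 > 0, so the root lies in [2.9921875, 3.03125]
g(3.01171875) = -0.023 < 0, so the root lies in [2.9921875, 3.01171875]

3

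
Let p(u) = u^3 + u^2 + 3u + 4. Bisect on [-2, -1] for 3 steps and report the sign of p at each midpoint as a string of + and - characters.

m = -1.5, p(m) = -1.625 (−); new bracket [-1.5, -1]
m = -1.25, p(m) = -0.140625 (−); new bracket [-1.25, -1]
m = -1.125, p(m) = 0.466797 (+); new bracket [-1.25, -1.125]

--+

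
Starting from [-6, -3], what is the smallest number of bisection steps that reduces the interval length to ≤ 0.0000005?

Width after n steps is 3/2^n. Need 2^n ≥ 3/0.0000005 = 6000000.
2^22 = 4194304 < 6000000 ≤ 2^23 = 8388608, so n = 23.

23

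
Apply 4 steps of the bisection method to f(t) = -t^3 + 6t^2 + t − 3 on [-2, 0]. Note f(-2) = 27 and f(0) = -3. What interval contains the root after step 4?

m = -1, f(m) = 3 (+); new bracket [-1, 0]
m = -0.5, f(m) = -1.875 (−); new bracket [-1, -0.5]
m = -0.75, f(m) = 0.046875 (+); new bracket [-0.75, -0.5]
m = -0.625, f(m) = -1.0371 (−); new bracket [-0.75, -0.625]

[-0.75, -0.625]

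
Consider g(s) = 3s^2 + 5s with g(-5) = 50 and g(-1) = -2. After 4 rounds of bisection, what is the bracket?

midpoint -3: g = 12 > 0 → [-3, -1]
midpoint -2: g = 2 > 0 → [-2, -1]
midpoint -1.5: g = -0.75 < 0 → [-2, -1.5]
midpoint -1.75: g = 0.4375 > 0 → [-1.75, -1.5]

[-1.75, -1.5]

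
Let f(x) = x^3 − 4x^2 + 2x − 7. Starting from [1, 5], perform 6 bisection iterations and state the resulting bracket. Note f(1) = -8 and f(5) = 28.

m = 3, f(m) = -10 (−); new bracket [3, 5]
m = 4, f(m) = 1 (+); new bracket [3, 4]
m = 3.5, f(m) = -6.125 (−); new bracket [3.5, 4]
m = 3.75, f(m) = -3.0156 (−); new bracket [3.75, 4]
m = 3.875, f(m) = -1.127 (−); new bracket [3.875, 4]
m = 3.9375, f(m) = -0.094 (−); new bracket [3.9375, 4]

[3.9375, 4]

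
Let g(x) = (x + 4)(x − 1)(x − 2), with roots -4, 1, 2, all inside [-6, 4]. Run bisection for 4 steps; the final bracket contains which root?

-4

g(-1) = 18 > 0, so the root lies in [-6, -1]
g(-3.5) = 12.375 > 0, so the root lies in [-6, -3.5]
g(-4.75) = -29.109375 < 0, so the root lies in [-4.75, -3.5]
g(-4.125) = -3.9238 < 0, so the root lies in [-4.125, -3.5]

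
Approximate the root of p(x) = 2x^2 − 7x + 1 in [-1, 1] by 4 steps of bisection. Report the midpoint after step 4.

0.125

midpoint 0: p = 1 > 0 → [0, 1]
midpoint 0.5: p = -2 < 0 → [0, 0.5]
midpoint 0.25: p = -0.625 < 0 → [0, 0.25]
midpoint 0.125: p = 0.1562 > 0 → [0.125, 0.25]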